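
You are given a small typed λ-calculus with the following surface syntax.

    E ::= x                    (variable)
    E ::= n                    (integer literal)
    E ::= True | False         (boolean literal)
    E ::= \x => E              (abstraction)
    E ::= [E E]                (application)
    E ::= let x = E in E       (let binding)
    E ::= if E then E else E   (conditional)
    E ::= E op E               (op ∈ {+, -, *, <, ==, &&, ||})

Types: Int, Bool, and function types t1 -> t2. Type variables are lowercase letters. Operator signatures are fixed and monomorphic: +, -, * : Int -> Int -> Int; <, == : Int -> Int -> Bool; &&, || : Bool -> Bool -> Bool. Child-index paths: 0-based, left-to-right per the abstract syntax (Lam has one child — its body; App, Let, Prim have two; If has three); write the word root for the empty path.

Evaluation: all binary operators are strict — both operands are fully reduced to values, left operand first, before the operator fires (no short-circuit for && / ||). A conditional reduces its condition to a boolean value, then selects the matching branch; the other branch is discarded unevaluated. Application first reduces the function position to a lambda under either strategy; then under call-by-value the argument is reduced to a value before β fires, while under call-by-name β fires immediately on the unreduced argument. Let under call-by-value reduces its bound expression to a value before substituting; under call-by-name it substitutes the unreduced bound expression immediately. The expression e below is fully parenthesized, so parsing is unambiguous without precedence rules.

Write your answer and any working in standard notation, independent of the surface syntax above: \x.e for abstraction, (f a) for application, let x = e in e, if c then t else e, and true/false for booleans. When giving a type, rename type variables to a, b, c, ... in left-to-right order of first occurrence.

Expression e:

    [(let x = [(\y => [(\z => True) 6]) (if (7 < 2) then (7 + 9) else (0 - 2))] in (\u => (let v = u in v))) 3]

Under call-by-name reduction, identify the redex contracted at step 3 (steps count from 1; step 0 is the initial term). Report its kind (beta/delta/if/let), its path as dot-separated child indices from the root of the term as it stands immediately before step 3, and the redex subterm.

Working:
step 0: ((let x = ((\y.((\z.true) 6)) (if (7 < 2) then (7 + 9) else (0 - 2))) in (\u.(let v = u in v))) 3)
step 1: [let@0] ((\u.(let v = u in v)) 3)
step 2: [beta@root] (let v = 3 in v)
step 3: [let@root] 3

Answer: let at root : (let v = 3 in v)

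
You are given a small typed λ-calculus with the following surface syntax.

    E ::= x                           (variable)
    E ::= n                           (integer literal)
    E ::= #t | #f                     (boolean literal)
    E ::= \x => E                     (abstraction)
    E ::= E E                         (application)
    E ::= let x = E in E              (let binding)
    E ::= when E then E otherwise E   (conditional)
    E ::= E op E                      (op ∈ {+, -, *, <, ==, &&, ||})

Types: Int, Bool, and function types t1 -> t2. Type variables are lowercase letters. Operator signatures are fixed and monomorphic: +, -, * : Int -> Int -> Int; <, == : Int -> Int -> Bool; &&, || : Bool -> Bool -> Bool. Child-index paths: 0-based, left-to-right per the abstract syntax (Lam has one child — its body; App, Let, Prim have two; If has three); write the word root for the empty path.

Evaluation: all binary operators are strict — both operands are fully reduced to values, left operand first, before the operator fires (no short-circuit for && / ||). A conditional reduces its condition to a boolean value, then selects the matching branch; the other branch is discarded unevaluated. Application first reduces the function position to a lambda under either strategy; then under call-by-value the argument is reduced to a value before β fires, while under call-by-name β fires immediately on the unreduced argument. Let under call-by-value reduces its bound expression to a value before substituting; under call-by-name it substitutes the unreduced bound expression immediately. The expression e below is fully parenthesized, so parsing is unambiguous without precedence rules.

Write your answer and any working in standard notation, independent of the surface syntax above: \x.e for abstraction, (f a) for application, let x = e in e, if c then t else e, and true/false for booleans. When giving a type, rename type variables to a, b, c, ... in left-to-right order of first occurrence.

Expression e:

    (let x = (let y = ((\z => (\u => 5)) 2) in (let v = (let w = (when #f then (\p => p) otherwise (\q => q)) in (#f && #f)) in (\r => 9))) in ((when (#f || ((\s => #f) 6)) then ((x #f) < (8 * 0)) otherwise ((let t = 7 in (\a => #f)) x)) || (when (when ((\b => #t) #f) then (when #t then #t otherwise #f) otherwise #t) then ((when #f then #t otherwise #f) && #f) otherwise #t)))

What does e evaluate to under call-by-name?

Answer: false

Working:
step 0: (let x = (let y = ((\z.(\u.5)) 2) in (let v = (let w = (if false then (\p.p) else (\q.q)) in (false && false)) in (\r.9))) in ((if (false || ((\s.false) 6)) then ((x false) < (8 * 0)) else ((let t = 7 in (\a.false)) x)) || (if (if ((\b.true) false) then (if true then true else false) else true) then ((if false then true else false) && false) else true)))
step 1: [let@root] ((if (false || ((\s.false) 6)) then (((let y = ((\z.(\u.5)) 2) in (let v = (let w = (if false then (\p.p) else (\q.q)) in (false && false)) in (\r.9))) false) < (8 * 0)) else ((let t = 7 in (\a.false)) (let y = ((\z.(\u.5)) 2) in (let v = (let w = (if false then (\p.p) else (\q.q)) in (false && false)) in (\r.9))))) || (if (if ((\b.true) false) then (if true then true else false) else true) then ((if false then true else false) && false) else true))
step 2: [beta@0.0.1] ((if (false || false) then (((let y = ((\z.(\u.5)) 2) in (let v = (let w = (if false then (\p.p) else (\q.q)) in (false && false)) in (\r.9))) false) < (8 * 0)) else ((let t = 7 in (\a.false)) (let y = ((\z.(\u.5)) 2) in (let v = (let w = (if false then (\p.p) else (\q.q)) in (false && false)) in (\r.9))))) || (if (if ((\b.true) false) then (if true then true else false) else true) then ((if false then true else false) && false) else true))
step 3: [delta@0.0] ((if false then (((let y = ((\z.(\u.5)) 2) in (let v = (let w = (if false then (\p.p) else (\q.q)) in (false && false)) in (\r.9))) false) < (8 * 0)) else ((let t = 7 in (\a.false)) (let y = ((\z.(\u.5)) 2) in (let v = (let w = (if false then (\p.p) else (\q.q)) in (false && false)) in (\r.9))))) || (if (if ((\b.true) false) then (if true then true else false) else true) then ((if false then true else false) && false) else true))
step 4: [if@0] (((let t = 7 in (\a.false)) (let y = ((\z.(\u.5)) 2) in (let v = (let w = (if false then (\p.p) else (\q.q)) in (false && false)) in (\r.9)))) || (if (if ((\b.true) false) then (if true then true else false) else true) then ((if false then true else false) && false) else true))
step 5: [let@0.0] (((\a.false) (let y = ((\z.(\u.5)) 2) in (let v = (let w = (if false then (\p.p) else (\q.q)) in (false && false)) in (\r.9)))) || (if (if ((\b.true) false) then (if true then true else false) else true) then ((if false then true else false) && false) else true))
step 6: [beta@0] (false || (if (if ((\b.true) false) then (if true then true else false) else true) then ((if false then true else false) && false) else true))
step 7: [beta@1.0.0] (false || (if (if true then (if true then true else false) else true) then ((if false then true else false) && false) else true))
step 8: [if@1.0] (false || (if (if true then true else false) then ((if false then true else false) && false) else true))
step 9: [if@1.0] (false || (if true then ((if false then true else false) && false) else true))
step 10: [if@1] (false || ((if false then true else false) && false))
step 11: [if@1.0] (false || (false && false))
step 12: [delta@1] (false || false)
step 13: [delta@root] false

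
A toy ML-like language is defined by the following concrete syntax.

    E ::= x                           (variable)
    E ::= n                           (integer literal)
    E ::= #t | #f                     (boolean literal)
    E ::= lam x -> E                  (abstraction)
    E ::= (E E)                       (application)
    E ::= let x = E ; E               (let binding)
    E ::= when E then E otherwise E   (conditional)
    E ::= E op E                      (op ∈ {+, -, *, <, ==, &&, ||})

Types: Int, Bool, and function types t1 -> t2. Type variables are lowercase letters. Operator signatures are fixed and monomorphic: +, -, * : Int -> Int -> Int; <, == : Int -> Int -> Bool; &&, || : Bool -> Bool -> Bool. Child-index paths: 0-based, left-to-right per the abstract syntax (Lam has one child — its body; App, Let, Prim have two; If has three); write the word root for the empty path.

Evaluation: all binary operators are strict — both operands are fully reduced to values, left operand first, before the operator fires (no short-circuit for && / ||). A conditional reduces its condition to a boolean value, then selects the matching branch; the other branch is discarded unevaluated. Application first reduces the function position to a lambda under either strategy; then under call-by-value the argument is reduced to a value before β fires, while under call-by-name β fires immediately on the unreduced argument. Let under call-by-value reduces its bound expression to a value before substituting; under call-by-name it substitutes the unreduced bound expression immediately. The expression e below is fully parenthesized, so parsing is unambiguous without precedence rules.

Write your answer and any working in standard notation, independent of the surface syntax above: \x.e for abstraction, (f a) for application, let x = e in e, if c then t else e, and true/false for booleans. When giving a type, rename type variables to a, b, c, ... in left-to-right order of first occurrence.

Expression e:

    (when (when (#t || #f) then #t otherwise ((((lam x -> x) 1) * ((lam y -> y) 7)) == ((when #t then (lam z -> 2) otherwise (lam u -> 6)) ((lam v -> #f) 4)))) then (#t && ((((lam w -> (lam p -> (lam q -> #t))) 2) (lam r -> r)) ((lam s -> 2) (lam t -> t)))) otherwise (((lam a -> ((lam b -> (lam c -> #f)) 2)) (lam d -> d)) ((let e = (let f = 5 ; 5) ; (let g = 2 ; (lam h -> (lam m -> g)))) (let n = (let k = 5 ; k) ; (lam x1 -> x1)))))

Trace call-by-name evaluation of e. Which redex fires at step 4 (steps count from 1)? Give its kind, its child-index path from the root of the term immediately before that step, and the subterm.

Answer: beta at 1.0.0 : ((\w.(\p.(\q.true))) 2)

Working:
step 0: (if (if (true || false) then true else ((((\x.x) 1) * ((\y.y) 7)) == ((if true then (\z.2) else (\u.6)) ((\v.false) 4)))) then (true && ((((\w.(\p.(\q.true))) 2) (\r.r)) ((\s.2) (\t.t)))) else (((\a.((\b.(\c.false)) 2)) (\d.d)) ((let e = (let f = 5 in 5) in (let g = 2 in (\h.(\m.g)))) (let n = (let k = 5 in k) in (\x1.x1)))))
step 1: [delta@0.0] (if (if true then true else ((((\x.x) 1) * ((\y.y) 7)) == ((if true then (\z.2) else (\u.6)) ((\v.false) 4)))) then (true && ((((\w.(\p.(\q.true))) 2) (\r.r)) ((\s.2) (\t.t)))) else (((\a.((\b.(\c.false)) 2)) (\d.d)) ((let e = (let f = 5 in 5) in (let g = 2 in (\h.(\m.g)))) (let n = (let k = 5 in k) in (\x1.x1)))))
step 2: [if@0] (if true then (true && ((((\w.(\p.(\q.true))) 2) (\r.r)) ((\s.2) (\t.t)))) else (((\a.((\b.(\c.false)) 2)) (\d.d)) ((let e = (let f = 5 in 5) in (let g = 2 in (\h.(\m.g)))) (let n = (let k = 5 in k) in (\x1.x1)))))
step 3: [if@root] (true && ((((\w.(\p.(\q.true))) 2) (\r.r)) ((\s.2) (\t.t))))
step 4: [beta@1.0.0] (true && (((\p.(\q.true)) (\r.r)) ((\s.2) (\t.t))))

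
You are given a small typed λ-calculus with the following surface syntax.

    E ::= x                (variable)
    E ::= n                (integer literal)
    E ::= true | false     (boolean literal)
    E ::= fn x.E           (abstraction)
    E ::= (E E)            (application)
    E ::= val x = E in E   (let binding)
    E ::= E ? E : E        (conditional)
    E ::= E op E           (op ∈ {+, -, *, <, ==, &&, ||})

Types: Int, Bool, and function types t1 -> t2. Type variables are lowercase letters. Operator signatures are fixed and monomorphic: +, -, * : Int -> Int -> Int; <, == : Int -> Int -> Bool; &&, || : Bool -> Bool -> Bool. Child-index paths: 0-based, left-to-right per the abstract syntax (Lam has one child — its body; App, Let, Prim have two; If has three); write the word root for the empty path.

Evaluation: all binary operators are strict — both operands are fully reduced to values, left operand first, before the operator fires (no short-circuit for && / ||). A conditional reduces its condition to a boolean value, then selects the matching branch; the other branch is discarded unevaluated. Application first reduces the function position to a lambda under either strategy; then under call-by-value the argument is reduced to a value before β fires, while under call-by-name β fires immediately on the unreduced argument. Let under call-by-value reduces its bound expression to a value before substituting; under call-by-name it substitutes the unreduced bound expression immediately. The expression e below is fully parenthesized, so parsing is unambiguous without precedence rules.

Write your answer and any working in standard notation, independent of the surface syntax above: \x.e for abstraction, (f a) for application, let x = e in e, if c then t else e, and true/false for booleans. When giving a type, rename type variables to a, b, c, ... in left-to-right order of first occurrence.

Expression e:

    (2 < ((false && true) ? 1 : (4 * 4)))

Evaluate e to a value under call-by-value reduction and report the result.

Answer: true

Working:
step 0: (2 < (if (false && true) then 1 else (4 * 4)))
step 1: [delta@1.0] (2 < (if false then 1 else (4 * 4)))
step 2: [if@1] (2 < (4 * 4))
step 3: [delta@1] (2 < 16)
step 4: [delta@root] true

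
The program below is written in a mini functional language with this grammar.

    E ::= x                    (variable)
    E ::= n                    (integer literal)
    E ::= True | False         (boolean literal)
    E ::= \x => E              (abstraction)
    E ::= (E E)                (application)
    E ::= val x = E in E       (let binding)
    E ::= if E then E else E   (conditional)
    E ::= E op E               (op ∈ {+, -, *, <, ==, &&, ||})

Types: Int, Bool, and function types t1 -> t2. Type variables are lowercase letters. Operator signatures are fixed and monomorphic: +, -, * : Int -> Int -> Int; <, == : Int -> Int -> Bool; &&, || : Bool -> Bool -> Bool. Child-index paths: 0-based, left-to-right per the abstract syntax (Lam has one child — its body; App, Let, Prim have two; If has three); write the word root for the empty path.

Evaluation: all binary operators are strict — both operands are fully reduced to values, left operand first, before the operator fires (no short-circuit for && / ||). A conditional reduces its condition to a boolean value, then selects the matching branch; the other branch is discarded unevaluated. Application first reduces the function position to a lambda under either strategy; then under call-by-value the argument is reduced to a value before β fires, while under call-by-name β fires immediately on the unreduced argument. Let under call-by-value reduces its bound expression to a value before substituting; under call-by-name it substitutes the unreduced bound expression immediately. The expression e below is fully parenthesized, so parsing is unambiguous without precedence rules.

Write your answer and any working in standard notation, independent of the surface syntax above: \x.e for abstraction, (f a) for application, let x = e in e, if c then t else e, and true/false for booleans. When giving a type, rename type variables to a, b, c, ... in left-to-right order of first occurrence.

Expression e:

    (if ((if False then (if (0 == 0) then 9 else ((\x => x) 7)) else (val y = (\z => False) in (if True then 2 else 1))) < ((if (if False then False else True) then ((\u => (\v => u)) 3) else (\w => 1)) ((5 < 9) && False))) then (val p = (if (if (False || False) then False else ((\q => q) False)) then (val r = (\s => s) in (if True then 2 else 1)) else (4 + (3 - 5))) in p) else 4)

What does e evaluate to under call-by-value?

Answer: 2

Derivation:
step 0: (if ((if false then (if (0 == 0) then 9 else ((\x.x) 7)) else (let y = (\z.false) in (if true then 2 else 1))) < ((if (if false then false else true) then ((\u.(\v.u)) 3) else (\w.1)) ((5 < 9) && false))) then (let p = (if (if (false || false) then false else ((\q.q) false)) then (let r = (\s.s) in (if true then 2 else 1)) else (4 + (3 - 5))) in p) else 4)
step 1: [if@0.0] (if ((let y = (\z.false) in (if true then 2 else 1)) < ((if (if false then false else true) then ((\u.(\v.u)) 3) else (\w.1)) ((5 < 9) && false))) then (let p = (if (if (false || false) then false else ((\q.q) false)) then (let r = (\s.s) in (if true then 2 else 1)) else (4 + (3 - 5))) in p) else 4)
step 2: [let@0.0] (if ((if true then 2 else 1) < ((if (if false then false else true) then ((\u.(\v.u)) 3) else (\w.1)) ((5 < 9) && false))) then (let p = (if (if (false || false) then false else ((\q.q) false)) then (let r = (\s.s) in (if true then 2 else 1)) else (4 + (3 - 5))) in p) else 4)
step 3: [if@0.0] (if (2 < ((if (if false then false else true) then ((\u.(\v.u)) 3) else (\w.1)) ((5 < 9) && false))) then (let p = (if (if (false || false) then false else ((\q.q) false)) then (let r = (\s.s) in (if true then 2 else 1)) else (4 + (3 - 5))) in p) else 4)
step 4: [if@0.1.0.0] (if (2 < ((if true then ((\u.(\v.u)) 3) else (\w.1)) ((5 < 9) && false))) then (let p = (if (if (false || false) then false else ((\q.q) false)) then (let r = (\s.s) in (if true then 2 else 1)) else (4 + (3 - 5))) in p) else 4)
step 5: [if@0.1.0] (if (2 < (((\u.(\v.u)) 3) ((5 < 9) && false))) then (let p = (if (if (false || false) then false else ((\q.q) false)) then (let r = (\s.s) in (if true then 2 else 1)) else (4 + (3 - 5))) in p) else 4)
step 6: [beta@0.1.0] (if (2 < ((\v.3) ((5 < 9) && false))) then (let p = (if (if (false || false) then false else ((\q.q) false)) then (let r = (\s.s) in (if true then 2 else 1)) else (4 + (3 - 5))) in p) else 4)
step 7: [delta@0.1.1.0] (if (2 < ((\v.3) (true && false))) then (let p = (if (if (false || false) then false else ((\q.q) false)) then (let r = (\s.s) in (if true then 2 else 1)) else (4 + (3 - 5))) in p) else 4)
step 8: [delta@0.1.1] (if (2 < ((\v.3) false)) then (let p = (if (if (false || false) then false else ((\q.q) false)) then (let r = (\s.s) in (if true then 2 else 1)) else (4 + (3 - 5))) in p) else 4)
step 9: [beta@0.1] (if (2 < 3) then (let p = (if (if (false || false) then false else ((\q.q) false)) then (let r = (\s.s) in (if true then 2 else 1)) else (4 + (3 - 5))) in p) else 4)
step 10: [delta@0] (if true then (let p = (if (if (false || false) then false else ((\q.q) false)) then (let r = (\s.s) in (if true then 2 else 1)) else (4 + (3 - 5))) in p) else 4)
step 11: [if@root] (let p = (if (if (false || false) then false else ((\q.q) false)) then (let r = (\s.s) in (if true then 2 else 1)) else (4 + (3 - 5))) in p)
step 12: [delta@0.0.0] (let p = (if (if false then false else ((\q.q) false)) then (let r = (\s.s) in (if true then 2 else 1)) else (4 + (3 - 5))) in p)
step 13: [if@0.0] (let p = (if ((\q.q) false) then (let r = (\s.s) in (if true then 2 else 1)) else (4 + (3 - 5))) in p)
step 14: [beta@0.0] (let p = (if false then (let r = (\s.s) in (if true then 2 else 1)) else (4 + (3 - 5))) in p)
step 15: [if@0] (let p = (4 + (3 - 5)) in p)
step 16: [delta@0.1] (let p = (4 + -2) in p)
step 17: [delta@0] (let p = 2 in p)
step 18: [let@root] 2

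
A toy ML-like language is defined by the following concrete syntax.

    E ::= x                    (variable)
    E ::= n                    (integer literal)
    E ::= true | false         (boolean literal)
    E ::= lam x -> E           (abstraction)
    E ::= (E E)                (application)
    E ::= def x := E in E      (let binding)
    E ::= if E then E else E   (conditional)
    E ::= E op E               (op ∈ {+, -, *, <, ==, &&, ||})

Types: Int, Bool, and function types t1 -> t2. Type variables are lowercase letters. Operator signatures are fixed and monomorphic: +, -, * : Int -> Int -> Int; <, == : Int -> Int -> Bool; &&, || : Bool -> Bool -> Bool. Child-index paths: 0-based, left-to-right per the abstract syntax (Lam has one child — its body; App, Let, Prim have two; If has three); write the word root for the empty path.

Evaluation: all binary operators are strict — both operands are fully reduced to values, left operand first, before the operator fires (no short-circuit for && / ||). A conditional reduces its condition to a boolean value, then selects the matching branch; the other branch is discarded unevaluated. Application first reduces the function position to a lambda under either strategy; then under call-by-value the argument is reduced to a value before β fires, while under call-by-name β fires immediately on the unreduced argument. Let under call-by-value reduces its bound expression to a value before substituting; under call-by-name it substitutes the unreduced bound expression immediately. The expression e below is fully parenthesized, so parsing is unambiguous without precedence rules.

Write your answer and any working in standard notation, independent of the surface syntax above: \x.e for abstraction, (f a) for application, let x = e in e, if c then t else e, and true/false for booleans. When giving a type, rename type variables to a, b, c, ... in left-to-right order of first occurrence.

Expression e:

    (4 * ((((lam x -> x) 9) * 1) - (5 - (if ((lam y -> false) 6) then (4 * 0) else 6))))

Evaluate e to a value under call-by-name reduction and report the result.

Answer: 40

Trace:
step 0: (4 * ((((\x.x) 9) * 1) - (5 - (if ((\y.false) 6) then (4 * 0) else 6))))
step 1: [beta@1.0.0] (4 * ((9 * 1) - (5 - (if ((\y.false) 6) then (4 * 0) else 6))))
step 2: [delta@1.0] (4 * (9 - (5 - (if ((\y.false) 6) then (4 * 0) else 6))))
step 3: [beta@1.1.1.0] (4 * (9 - (5 - (if false then (4 * 0) else 6))))
step 4: [if@1.1.1] (4 * (9 - (5 - 6)))
step 5: [delta@1.1] (4 * (9 - -1))
step 6: [delta@1] (4 * 10)
step 7: [delta@root] 40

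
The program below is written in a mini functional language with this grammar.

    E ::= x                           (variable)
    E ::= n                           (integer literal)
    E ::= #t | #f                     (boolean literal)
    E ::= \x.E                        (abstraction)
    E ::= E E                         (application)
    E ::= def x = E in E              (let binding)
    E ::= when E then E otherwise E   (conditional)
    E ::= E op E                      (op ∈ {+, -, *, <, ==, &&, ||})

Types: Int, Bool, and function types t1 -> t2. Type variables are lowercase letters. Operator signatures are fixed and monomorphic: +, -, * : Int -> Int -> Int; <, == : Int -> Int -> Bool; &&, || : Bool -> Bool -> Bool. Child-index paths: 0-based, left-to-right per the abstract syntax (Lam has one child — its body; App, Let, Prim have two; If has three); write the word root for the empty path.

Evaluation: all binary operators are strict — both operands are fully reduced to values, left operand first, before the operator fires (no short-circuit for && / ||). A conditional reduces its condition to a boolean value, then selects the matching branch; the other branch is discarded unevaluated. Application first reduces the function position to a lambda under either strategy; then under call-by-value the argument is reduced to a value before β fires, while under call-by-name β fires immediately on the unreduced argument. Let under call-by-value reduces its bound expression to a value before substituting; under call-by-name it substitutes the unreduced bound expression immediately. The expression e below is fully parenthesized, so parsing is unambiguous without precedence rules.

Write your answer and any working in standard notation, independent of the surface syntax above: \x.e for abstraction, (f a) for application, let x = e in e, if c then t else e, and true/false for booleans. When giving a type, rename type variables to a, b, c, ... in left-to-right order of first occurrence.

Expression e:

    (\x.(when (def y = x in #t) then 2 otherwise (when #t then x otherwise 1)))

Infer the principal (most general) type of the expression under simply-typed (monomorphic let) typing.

Answer: Int -> Int

Working:
x : a
let y : a
  unify Bool ~ Bool
  unify Bool ~ Bool
x : a
  unify a ~ Int
  unify Int ~ Int
\x._ : Int -> Int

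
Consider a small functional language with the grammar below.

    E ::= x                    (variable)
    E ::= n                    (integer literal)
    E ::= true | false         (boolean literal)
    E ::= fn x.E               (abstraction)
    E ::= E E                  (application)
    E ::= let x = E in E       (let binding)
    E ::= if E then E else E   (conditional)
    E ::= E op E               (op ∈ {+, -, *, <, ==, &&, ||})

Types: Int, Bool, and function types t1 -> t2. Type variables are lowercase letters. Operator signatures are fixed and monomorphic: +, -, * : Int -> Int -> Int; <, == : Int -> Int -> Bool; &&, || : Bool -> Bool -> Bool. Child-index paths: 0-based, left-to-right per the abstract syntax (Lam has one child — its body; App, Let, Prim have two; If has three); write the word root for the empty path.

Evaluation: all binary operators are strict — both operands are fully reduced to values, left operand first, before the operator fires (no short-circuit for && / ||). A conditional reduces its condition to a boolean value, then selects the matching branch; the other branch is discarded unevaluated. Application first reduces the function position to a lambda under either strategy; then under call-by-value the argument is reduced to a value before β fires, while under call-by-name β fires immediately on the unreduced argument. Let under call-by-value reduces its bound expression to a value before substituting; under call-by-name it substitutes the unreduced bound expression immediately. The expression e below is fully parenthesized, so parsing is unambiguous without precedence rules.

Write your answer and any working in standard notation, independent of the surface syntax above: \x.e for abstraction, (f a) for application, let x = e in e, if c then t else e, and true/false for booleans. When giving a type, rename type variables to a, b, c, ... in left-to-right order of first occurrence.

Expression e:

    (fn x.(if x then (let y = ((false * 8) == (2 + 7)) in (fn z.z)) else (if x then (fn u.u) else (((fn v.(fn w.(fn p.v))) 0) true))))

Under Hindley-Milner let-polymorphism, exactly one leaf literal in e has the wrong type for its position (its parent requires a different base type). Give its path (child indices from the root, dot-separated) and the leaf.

Derivation:
x : a
  unify a ~ Bool
  unify Bool ~ Int
  FAIL: mismatch Bool ~ Int

Answer: 0.1.0.0.0 : false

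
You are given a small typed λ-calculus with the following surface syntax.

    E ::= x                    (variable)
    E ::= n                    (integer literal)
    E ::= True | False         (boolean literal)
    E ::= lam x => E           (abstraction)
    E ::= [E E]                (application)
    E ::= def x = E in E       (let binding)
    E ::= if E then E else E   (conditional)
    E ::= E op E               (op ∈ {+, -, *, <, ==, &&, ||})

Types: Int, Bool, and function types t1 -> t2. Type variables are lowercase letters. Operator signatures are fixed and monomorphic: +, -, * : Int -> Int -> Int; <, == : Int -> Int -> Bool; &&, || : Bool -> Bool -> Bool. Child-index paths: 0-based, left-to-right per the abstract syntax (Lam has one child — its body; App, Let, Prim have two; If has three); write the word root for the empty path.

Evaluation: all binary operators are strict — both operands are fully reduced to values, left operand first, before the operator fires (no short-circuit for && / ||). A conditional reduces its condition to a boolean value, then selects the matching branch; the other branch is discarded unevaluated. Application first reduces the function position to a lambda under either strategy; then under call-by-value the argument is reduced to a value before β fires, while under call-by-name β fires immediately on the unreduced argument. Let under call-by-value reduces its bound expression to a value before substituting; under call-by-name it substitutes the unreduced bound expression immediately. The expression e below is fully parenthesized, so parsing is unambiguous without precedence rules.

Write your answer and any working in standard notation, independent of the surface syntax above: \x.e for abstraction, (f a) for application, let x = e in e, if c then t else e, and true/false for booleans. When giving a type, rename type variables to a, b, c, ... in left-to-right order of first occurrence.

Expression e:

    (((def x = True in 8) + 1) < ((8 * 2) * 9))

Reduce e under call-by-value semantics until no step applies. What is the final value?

Derivation:
step 0: (((let x = true in 8) + 1) < ((8 * 2) * 9))
step 1: [let@0.0] ((8 + 1) < ((8 * 2) * 9))
step 2: [delta@0] (9 < ((8 * 2) * 9))
step 3: [delta@1.0] (9 < (16 * 9))
step 4: [delta@1] (9 < 144)
step 5: [delta@root] true

Answer: true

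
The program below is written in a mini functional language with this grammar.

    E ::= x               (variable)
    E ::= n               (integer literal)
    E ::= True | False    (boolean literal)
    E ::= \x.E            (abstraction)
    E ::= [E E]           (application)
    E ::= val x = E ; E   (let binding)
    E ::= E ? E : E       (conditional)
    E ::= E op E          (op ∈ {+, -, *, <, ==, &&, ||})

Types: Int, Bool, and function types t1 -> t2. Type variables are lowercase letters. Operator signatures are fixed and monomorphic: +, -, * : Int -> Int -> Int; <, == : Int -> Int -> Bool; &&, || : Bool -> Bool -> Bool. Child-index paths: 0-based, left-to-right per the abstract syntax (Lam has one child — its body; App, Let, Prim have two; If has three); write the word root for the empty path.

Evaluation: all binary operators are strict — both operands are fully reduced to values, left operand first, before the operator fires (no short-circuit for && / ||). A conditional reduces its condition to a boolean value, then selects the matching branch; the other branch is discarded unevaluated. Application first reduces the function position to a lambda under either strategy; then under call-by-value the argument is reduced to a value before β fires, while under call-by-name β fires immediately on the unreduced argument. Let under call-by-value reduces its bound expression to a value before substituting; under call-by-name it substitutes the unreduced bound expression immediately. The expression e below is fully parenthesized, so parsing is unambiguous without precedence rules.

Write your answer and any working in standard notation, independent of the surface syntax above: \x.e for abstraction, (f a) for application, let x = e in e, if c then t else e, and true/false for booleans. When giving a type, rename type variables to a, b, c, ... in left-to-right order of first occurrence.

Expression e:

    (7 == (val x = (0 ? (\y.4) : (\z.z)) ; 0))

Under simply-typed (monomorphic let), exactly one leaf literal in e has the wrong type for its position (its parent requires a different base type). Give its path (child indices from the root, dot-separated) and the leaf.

Answer: 1.0.0 : 0

Trace:
  unify Int ~ Int
  unify Int ~ Bool
  FAIL: mismatch Int ~ Bool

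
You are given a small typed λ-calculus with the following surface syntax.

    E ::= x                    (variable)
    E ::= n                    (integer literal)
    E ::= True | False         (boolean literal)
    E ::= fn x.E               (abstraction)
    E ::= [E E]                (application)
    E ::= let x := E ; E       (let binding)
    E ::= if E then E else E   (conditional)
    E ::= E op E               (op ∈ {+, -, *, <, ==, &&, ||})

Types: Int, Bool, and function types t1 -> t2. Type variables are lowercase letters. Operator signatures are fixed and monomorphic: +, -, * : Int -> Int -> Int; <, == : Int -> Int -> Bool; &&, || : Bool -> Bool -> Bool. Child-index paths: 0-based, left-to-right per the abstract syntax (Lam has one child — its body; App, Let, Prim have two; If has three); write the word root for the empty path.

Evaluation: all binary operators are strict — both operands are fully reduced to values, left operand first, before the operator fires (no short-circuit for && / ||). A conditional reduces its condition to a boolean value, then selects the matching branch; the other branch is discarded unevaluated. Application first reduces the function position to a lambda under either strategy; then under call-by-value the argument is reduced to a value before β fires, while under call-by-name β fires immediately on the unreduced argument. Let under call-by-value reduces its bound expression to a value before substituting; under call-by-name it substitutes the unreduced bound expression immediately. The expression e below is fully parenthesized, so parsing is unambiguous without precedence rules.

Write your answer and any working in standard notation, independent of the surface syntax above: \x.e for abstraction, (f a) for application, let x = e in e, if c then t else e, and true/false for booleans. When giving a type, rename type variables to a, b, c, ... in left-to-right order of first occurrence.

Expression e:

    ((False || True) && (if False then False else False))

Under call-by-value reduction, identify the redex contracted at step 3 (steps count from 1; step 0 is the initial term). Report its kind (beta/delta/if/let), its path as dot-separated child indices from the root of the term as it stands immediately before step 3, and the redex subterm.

Answer: delta at root : (true && false)

Derivation:
step 0: ((false || true) && (if false then false else false))
step 1: [delta@0] (true && (if false then false else false))
step 2: [if@1] (true && false)
step 3: [delta@root] false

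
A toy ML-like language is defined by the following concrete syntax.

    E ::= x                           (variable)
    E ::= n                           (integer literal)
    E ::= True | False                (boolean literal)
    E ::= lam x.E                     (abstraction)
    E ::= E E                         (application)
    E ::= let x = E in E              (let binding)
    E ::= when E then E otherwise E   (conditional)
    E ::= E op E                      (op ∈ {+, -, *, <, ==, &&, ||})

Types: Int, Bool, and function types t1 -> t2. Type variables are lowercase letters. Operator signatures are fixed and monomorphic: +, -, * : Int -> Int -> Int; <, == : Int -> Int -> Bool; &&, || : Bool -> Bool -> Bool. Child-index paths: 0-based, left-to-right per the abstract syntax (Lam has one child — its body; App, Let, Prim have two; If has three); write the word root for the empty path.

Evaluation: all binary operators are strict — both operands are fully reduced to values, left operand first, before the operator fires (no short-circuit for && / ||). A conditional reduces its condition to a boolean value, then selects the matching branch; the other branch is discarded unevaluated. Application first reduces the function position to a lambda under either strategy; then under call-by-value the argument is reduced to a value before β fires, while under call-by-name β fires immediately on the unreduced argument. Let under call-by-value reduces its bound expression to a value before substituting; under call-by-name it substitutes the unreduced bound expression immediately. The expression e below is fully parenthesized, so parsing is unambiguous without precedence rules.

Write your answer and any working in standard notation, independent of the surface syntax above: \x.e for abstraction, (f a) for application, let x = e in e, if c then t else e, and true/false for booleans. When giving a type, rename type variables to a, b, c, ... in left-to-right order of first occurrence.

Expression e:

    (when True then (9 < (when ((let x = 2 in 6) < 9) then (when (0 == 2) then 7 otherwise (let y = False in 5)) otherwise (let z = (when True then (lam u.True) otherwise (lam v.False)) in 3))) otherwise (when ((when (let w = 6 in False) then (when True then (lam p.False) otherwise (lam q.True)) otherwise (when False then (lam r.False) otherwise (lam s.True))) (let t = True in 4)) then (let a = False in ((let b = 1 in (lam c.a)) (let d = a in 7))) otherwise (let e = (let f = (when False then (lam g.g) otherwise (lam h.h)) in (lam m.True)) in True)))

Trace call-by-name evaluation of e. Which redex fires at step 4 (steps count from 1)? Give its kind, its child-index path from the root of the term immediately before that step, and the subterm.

Answer: if at 1 : (if true then (if (0 == 2) then 7 else (let y = false in 5)) else (let z = (if true then (\u.true) else (\v.false)) in 3))

Working:
step 0: (if true then (9 < (if ((let x = 2 in 6) < 9) then (if (0 == 2) then 7 else (let y = false in 5)) else (let z = (if true then (\u.true) else (\v.false)) in 3))) else (if ((if (let w = 6 in false) then (if true then (\p.false) else (\q.true)) else (if false then (\r.false) else (\s.true))) (let t = true in 4)) then (let a = false in ((let b = 1 in (\c.a)) (let d = a in 7))) else (let e = (let f = (if false then (\g.g) else (\h.h)) in (\m.true)) in true)))
step 1: [if@root] (9 < (if ((let x = 2 in 6) < 9) then (if (0 == 2) then 7 else (let y = false in 5)) else (let z = (if true then (\u.true) else (\v.false)) in 3)))
step 2: [let@1.0.0] (9 < (if (6 < 9) then (if (0 == 2) then 7 else (let y = false in 5)) else (let z = (if true then (\u.true) else (\v.false)) in 3)))
step 3: [delta@1.0] (9 < (if true then (if (0 == 2) then 7 else (let y = false in 5)) else (let z = (if true then (\u.true) else (\v.false)) in 3)))
step 4: [if@1] (9 < (if (0 == 2) then 7 else (let y = false in 5)))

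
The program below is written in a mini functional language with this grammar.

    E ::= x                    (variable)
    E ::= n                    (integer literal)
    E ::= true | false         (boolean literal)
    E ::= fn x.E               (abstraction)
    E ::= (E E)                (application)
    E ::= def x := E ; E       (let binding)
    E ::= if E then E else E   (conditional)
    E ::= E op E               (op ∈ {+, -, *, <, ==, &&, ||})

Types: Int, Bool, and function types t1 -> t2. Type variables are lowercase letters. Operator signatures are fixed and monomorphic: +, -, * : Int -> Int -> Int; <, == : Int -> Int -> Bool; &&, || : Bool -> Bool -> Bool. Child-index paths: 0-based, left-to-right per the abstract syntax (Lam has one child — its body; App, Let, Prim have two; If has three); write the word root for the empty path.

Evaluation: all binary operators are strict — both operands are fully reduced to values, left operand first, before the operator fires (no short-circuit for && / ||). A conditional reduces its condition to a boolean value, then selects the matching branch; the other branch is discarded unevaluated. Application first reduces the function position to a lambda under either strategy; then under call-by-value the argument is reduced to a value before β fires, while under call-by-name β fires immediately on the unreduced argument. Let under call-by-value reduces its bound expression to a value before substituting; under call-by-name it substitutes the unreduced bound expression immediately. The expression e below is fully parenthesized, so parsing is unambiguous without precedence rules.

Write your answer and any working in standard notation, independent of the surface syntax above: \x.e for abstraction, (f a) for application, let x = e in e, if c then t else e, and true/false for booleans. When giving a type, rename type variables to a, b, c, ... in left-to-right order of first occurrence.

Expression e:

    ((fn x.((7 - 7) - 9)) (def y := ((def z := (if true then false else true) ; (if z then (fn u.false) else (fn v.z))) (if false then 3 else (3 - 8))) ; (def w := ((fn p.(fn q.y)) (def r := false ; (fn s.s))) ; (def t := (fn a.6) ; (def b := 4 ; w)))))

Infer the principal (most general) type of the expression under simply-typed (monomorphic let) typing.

Derivation:
  unify Int ~ Int
  unify Int ~ Int
  unify Int ~ Int
  unify Int ~ Int
\x._ : a -> Int
  unify Bool ~ Bool
  unify Bool ~ Bool
let z : Bool
z : Bool
  unify Bool ~ Bool
\u._ : b -> Bool
z : Bool
\v._ : c -> Bool
  unify b -> Bool ~ c -> Bool
  unify b ~ c
  unify Bool ~ Bool
  unify Bool ~ Bool
  unify Int ~ Int
  unify Int ~ Int
  unify Int ~ Int
  unify c -> Bool ~ Int -> d
  unify c ~ Int
  unify Bool ~ d
_ _ : Bool
let y : Bool
y : Bool
\q._ : f -> Bool
\p._ : e -> f -> Bool
let r : Bool
s : g
\s._ : g -> g
  unify e -> f -> Bool ~ (g -> g) -> h
  unify e ~ g -> g
  unify f -> Bool ~ h
_ _ : f -> Bool
let w : f -> Bool
\a._ : i -> Int
let t : i -> Int
let b : Int
w : f -> Bool
  unify a -> Int ~ (f -> Bool) -> j
  unify a ~ f -> Bool
  unify Int ~ j
_ _ : Int

Answer: Int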